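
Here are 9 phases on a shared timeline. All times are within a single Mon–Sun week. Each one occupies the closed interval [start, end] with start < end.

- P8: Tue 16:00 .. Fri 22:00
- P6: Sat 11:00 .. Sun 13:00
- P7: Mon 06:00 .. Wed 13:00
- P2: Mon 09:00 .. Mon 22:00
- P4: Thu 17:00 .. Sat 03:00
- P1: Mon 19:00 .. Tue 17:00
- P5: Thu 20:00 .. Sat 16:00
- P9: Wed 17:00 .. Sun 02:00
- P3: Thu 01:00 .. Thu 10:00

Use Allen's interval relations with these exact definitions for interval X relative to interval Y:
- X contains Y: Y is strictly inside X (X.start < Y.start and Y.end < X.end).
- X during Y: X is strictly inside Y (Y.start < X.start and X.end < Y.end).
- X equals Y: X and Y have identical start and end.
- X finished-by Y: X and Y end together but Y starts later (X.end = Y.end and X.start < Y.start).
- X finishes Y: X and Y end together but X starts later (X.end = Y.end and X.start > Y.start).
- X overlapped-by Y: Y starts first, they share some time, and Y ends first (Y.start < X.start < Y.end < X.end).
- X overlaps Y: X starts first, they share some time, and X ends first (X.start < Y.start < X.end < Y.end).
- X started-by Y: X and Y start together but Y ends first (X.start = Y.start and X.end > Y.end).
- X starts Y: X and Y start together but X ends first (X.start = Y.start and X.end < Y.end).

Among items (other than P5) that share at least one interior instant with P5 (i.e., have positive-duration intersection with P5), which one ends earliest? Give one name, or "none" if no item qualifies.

P8

Target P5 = [Thu 20:00, Sat 16:00].
P1 [Mon 19:00, Tue 17:00] → before → excluded.
P2 [Mon 09:00, Mon 22:00] → before → excluded.
P3 [Thu 01:00, Thu 10:00] → before → excluded.
P4 [Thu 17:00, Sat 03:00] → overlaps → candidate.
P6 [Sat 11:00, Sun 13:00] → overlapped-by → candidate.
P7 [Mon 06:00, Wed 13:00] → before → excluded.
P8 [Tue 16:00, Fri 22:00] → overlaps → candidate.
P9 [Wed 17:00, Sun 02:00] → contains → candidate.
Among candidates, earliest end is Fri 22:00 → P8.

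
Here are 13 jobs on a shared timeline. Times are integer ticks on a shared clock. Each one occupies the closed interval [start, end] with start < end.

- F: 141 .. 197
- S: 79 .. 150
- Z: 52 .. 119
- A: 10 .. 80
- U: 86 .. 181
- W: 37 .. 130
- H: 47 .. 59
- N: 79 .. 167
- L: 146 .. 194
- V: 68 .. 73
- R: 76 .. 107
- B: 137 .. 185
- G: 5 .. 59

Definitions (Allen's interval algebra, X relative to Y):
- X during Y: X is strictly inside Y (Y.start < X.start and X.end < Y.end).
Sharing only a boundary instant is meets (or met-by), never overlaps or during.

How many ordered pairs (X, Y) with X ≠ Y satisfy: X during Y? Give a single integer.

9

Checking all 156 ordered pairs for relation 'during'; matching pairs in alphabetical order:
(H, A): H during A ✓
(H, W): H during W ✓
(L, F): L during F ✓
(R, W): R during W ✓
(R, Z): R during Z ✓
(V, A): V during A ✓
(V, W): V during W ✓
(V, Z): V during Z ✓
(Z, W): Z during W ✓
Count: 9.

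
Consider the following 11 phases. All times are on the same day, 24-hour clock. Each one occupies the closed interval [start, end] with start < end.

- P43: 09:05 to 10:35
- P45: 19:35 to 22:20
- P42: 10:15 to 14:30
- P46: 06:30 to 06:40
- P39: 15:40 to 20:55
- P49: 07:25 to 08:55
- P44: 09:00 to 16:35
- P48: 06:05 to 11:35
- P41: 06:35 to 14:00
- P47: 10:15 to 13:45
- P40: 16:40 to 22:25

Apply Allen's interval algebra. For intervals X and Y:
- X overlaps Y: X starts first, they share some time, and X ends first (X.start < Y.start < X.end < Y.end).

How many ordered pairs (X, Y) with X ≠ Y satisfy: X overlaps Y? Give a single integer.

Checking all 110 ordered pairs for relation 'overlaps'; matching pairs in alphabetical order:
(P39, P40): P39 overlaps P40 ✓
(P39, P45): P39 overlaps P45 ✓
(P41, P42): P41 overlaps P42 ✓
(P41, P44): P41 overlaps P44 ✓
(P43, P42): P43 overlaps P42 ✓
(P43, P47): P43 overlaps P47 ✓
(P44, P39): P44 overlaps P39 ✓
(P46, P41): P46 overlaps P41 ✓
(P48, P41): P48 overlaps P41 ✓
(P48, P42): P48 overlaps P42 ✓
(P48, P44): P48 overlaps P44 ✓
(P48, P47): P48 overlaps P47 ✓
Count: 12.

12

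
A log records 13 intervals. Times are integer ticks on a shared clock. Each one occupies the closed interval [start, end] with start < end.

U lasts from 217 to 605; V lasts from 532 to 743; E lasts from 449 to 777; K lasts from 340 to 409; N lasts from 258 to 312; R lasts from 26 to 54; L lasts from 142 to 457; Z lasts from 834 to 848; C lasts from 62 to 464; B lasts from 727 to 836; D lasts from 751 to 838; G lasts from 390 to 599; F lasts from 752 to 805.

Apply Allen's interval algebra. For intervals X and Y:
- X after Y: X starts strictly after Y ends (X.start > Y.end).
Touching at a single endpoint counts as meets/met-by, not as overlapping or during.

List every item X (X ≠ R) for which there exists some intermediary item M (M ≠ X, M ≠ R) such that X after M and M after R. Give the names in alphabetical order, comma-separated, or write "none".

Target R = [26, 54].
Intermediaries M with M after R: B, C, D, E, F, G, K, L, N, U, V, Z.
Via B — items with X after B: none.
Via C — items with X after C: B, D, F, V, Z.
Via D — items with X after D: none.
Via E — items with X after E: Z.
Via F — items with X after F: Z.
Via G — items with X after G: B, D, F, Z.
Via K — items with X after K: B, D, E, F, V, Z.
Via L — items with X after L: B, D, F, V, Z.
Via N — items with X after N: B, D, E, F, G, K, V, Z.
Via U — items with X after U: B, D, F, Z.
Via V — items with X after V: D, F, Z.
Via Z — items with X after Z: none.
Union: B, D, E, F, G, K, V, Z.

B, D, E, F, G, K, V, Z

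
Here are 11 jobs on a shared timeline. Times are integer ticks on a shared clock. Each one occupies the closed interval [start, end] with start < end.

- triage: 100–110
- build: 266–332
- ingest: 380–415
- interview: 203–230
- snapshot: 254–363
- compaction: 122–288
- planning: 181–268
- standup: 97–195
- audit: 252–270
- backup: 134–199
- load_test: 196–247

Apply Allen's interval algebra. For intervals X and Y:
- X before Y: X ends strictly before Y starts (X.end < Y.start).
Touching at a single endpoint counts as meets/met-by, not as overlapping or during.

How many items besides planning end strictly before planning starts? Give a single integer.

Target planning = [181, 268].
audit [252, 270] → overlapped-by → no.
backup [134, 199] → overlaps → no.
build [266, 332] → overlapped-by → no.
compaction [122, 288] → contains → no.
ingest [380, 415] → after → no.
interview [203, 230] → during → no.
load_test [196, 247] → during → no.
snapshot [254, 363] → overlapped-by → no.
standup [97, 195] → overlaps → no.
triage [100, 110] → before → counts.
Total: 1.

1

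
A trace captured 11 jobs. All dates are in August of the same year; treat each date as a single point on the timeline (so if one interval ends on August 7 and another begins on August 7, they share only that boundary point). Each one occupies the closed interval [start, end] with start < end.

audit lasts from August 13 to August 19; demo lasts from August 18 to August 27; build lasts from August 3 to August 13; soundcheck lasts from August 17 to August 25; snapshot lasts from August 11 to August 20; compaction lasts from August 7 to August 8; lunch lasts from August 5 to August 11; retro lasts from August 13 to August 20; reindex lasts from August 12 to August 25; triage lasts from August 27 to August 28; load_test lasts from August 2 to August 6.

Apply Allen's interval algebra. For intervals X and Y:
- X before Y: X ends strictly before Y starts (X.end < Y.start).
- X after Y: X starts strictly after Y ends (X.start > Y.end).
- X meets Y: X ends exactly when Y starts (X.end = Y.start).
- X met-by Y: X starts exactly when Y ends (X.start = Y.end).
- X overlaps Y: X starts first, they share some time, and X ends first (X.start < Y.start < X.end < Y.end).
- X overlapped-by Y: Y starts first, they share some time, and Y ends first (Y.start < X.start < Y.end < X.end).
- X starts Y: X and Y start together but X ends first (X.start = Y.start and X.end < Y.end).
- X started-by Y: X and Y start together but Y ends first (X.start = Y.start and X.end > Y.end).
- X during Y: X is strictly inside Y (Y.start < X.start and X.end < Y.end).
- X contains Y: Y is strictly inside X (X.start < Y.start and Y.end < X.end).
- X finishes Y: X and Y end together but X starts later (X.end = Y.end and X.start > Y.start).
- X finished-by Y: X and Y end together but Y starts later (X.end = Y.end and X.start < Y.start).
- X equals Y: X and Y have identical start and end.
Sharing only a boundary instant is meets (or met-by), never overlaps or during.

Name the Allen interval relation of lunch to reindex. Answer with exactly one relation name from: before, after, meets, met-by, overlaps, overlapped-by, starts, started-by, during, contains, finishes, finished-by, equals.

lunch = [August 5, August 11]; reindex = [August 12, August 25].
Compare endpoints: lunch.start < reindex.start, lunch.start < reindex.end, lunch.end < reindex.start, lunch.end < reindex.end.
That pattern is 'before'.

before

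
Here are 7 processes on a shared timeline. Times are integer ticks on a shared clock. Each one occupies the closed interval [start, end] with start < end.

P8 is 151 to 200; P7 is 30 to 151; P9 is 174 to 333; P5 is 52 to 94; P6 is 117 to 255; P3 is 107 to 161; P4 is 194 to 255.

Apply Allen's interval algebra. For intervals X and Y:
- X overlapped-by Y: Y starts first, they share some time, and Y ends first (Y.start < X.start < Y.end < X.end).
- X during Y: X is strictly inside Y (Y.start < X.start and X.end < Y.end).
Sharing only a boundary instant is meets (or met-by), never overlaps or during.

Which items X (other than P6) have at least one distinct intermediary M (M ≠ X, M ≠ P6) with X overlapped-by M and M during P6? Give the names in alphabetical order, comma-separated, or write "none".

P4, P9

Target P6 = [117, 255].
Intermediaries M with M during P6: P8.
Via P8 — items with X overlapped-by P8: P4, P9.
Union: P4, P9.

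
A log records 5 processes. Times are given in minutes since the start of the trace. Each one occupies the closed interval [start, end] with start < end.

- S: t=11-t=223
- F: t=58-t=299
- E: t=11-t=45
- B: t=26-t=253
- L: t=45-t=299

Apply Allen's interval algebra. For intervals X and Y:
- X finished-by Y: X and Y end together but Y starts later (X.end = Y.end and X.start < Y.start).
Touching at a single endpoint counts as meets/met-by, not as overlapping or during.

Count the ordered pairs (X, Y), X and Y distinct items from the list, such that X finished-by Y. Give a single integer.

1

Checking all 20 ordered pairs for relation 'finished-by'; matching pairs in alphabetical order:
(L, F): L finished-by F ✓
Count: 1.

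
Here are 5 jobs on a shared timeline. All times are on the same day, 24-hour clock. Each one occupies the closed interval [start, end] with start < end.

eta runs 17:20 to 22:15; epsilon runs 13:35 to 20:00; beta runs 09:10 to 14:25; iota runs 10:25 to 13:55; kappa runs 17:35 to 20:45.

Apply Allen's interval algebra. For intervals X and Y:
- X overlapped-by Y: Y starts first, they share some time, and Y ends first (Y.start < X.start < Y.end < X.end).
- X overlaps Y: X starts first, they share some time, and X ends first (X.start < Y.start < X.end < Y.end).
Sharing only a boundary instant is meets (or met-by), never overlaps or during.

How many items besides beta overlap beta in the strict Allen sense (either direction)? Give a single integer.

1

Target beta = [09:10, 14:25].
epsilon [13:35, 20:00] → overlapped-by → counts.
eta [17:20, 22:15] → after → no.
iota [10:25, 13:55] → during → no.
kappa [17:35, 20:45] → after → no.
Total: 1.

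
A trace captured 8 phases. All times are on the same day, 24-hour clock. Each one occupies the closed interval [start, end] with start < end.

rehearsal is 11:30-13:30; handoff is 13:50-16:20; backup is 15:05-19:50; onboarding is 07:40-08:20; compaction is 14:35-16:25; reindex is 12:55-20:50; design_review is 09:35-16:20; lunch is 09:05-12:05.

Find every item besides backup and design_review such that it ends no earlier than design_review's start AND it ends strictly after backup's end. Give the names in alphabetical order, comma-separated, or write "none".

reindex

Conditions: its end is no earlier than design_review's start (X.end >= 09:35) AND its end is strictly after backup's end (X.end > 19:50).
compaction: end 16:25 >= 09:35? ✓; end 16:25 > 19:50? ✗ → no.
handoff: end 16:20 >= 09:35? ✓; end 16:20 > 19:50? ✗ → no.
lunch: end 12:05 >= 09:35? ✓; end 12:05 > 19:50? ✗ → no.
onboarding: end 08:20 >= 09:35? ✗; end 08:20 > 19:50? ✗ → no.
rehearsal: end 13:30 >= 09:35? ✓; end 13:30 > 19:50? ✗ → no.
reindex: end 20:50 >= 09:35? ✓; end 20:50 > 19:50? ✓ → yes.
Result: reindex.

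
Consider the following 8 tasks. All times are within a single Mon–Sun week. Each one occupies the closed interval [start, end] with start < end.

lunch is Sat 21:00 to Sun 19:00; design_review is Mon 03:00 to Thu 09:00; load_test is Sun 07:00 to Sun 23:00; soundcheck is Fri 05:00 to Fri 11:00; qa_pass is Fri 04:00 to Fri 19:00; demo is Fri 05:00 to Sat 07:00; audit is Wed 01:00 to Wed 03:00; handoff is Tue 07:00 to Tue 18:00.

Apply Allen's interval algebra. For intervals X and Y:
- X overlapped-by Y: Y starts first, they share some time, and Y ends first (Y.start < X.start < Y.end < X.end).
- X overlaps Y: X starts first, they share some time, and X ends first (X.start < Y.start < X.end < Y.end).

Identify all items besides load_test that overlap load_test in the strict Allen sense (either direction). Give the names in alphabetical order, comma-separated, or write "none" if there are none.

Target load_test = [Sun 07:00, Sun 23:00].
audit [Wed 01:00, Wed 03:00] → before → no.
demo [Fri 05:00, Sat 07:00] → before → no.
design_review [Mon 03:00, Thu 09:00] → before → no.
handoff [Tue 07:00, Tue 18:00] → before → no.
lunch [Sat 21:00, Sun 19:00] → overlaps → yes.
qa_pass [Fri 04:00, Fri 19:00] → before → no.
soundcheck [Fri 05:00, Fri 11:00] → before → no.
Result: lunch.

lunch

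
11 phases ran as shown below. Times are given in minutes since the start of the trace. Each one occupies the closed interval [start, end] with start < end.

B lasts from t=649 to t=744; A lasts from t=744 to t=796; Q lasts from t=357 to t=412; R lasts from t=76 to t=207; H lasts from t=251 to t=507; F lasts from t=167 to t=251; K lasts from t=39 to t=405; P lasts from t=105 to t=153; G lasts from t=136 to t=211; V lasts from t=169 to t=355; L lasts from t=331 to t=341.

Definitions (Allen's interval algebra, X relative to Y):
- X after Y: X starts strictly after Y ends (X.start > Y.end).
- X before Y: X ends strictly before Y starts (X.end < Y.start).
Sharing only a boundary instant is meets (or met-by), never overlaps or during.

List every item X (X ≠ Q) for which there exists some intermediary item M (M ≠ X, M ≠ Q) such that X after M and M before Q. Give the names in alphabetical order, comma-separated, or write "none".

Target Q = [t=357, t=412].
Intermediaries M with M before Q: F, G, L, P, R, V.
Via F — items with X after F: A, B, L.
Via G — items with X after G: A, B, H, L.
Via L — items with X after L: A, B.
Via P — items with X after P: A, B, F, H, L, V.
Via R — items with X after R: A, B, H, L.
Via V — items with X after V: A, B.
Union: A, B, F, H, L, V.

A, B, F, H, L, V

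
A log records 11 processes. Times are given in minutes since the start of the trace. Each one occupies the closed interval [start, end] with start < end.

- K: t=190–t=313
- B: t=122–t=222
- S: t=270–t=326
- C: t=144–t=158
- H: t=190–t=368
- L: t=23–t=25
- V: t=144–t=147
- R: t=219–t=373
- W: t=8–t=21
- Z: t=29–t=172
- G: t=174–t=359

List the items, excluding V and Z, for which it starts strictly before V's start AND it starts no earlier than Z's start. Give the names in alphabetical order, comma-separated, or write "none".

Conditions: its start is strictly before V's start (X.start < t=144) AND its start is no earlier than Z's start (X.start >= t=29).
B: start t=122 < t=144? ✓; start t=122 >= t=29? ✓ → yes.
C: start t=144 < t=144? ✗; start t=144 >= t=29? ✓ → no.
G: start t=174 < t=144? ✗; start t=174 >= t=29? ✓ → no.
H: start t=190 < t=144? ✗; start t=190 >= t=29? ✓ → no.
K: start t=190 < t=144? ✗; start t=190 >= t=29? ✓ → no.
L: start t=23 < t=144? ✓; start t=23 >= t=29? ✗ → no.
R: start t=219 < t=144? ✗; start t=219 >= t=29? ✓ → no.
S: start t=270 < t=144? ✗; start t=270 >= t=29? ✓ → no.
W: start t=8 < t=144? ✓; start t=8 >= t=29? ✗ → no.
Result: B.

B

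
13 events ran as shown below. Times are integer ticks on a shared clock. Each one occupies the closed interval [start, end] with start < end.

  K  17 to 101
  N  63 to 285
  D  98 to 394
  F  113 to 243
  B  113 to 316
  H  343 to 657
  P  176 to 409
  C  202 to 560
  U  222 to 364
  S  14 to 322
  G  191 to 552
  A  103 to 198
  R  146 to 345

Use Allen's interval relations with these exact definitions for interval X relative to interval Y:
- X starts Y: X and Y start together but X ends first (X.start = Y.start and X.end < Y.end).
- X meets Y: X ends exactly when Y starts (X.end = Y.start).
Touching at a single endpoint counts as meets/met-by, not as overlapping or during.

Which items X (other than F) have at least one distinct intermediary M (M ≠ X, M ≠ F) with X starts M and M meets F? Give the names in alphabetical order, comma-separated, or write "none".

none

Target F = [113, 243].
Intermediaries M with M meets F: none.
Union: none.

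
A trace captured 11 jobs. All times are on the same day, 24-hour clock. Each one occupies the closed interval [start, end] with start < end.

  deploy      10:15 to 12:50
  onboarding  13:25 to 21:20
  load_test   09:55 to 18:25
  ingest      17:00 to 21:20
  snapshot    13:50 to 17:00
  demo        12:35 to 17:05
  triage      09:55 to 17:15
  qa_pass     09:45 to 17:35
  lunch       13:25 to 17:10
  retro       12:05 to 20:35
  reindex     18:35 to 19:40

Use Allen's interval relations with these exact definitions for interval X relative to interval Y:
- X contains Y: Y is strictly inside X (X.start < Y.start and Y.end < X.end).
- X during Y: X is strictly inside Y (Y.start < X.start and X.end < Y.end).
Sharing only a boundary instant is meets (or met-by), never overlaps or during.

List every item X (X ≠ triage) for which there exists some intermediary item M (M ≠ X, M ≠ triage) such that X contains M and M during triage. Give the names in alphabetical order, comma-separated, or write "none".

demo, load_test, lunch, onboarding, qa_pass, retro

Target triage = [09:55, 17:15].
Intermediaries M with M during triage: demo, deploy, lunch, snapshot.
Via demo — items with X contains demo: load_test, qa_pass, retro.
Via deploy — items with X contains deploy: load_test, qa_pass.
Via lunch — items with X contains lunch: load_test, qa_pass, retro.
Via snapshot — items with X contains snapshot: demo, load_test, lunch, onboarding, qa_pass, retro.
Union: demo, load_test, lunch, onboarding, qa_pass, retro.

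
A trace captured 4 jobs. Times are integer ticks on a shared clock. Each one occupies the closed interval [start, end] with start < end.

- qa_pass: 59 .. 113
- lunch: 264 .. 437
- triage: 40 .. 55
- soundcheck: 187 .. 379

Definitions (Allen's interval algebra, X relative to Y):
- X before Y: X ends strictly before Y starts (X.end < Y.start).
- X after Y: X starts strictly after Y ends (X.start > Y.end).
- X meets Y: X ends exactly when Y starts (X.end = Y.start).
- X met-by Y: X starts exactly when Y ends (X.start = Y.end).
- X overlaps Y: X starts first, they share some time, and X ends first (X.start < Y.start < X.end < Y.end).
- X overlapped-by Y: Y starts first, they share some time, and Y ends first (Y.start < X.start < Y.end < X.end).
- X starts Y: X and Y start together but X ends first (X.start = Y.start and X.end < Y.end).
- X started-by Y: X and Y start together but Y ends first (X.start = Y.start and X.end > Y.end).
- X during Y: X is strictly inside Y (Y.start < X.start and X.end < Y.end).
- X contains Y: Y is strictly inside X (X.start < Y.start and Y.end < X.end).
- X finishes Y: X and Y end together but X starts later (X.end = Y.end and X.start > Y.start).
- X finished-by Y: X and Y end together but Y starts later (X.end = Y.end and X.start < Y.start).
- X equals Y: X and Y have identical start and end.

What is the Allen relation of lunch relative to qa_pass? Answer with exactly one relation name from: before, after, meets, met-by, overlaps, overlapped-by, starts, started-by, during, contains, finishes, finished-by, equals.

after

lunch = [264, 437]; qa_pass = [59, 113].
Compare endpoints: lunch.start > qa_pass.start, lunch.start > qa_pass.end, lunch.end > qa_pass.start, lunch.end > qa_pass.end.
That pattern is 'after'.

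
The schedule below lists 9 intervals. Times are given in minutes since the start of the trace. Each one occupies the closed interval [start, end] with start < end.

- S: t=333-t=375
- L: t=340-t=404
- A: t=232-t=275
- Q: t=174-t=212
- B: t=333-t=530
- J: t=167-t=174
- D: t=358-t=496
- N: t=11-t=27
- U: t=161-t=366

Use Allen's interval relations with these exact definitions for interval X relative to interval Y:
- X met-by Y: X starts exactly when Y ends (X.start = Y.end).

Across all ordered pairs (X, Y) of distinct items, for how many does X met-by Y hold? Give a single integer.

Checking all 72 ordered pairs for relation 'met-by'; matching pairs in alphabetical order:
(Q, J): Q met-by J ✓
Count: 1.

1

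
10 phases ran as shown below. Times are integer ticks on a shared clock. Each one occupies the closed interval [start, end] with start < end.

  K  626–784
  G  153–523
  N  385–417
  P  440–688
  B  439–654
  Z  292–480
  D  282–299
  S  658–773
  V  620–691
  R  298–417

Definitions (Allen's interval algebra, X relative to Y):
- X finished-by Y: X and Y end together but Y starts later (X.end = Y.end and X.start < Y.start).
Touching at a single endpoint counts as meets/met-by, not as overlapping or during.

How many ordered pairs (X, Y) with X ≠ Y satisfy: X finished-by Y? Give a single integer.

1

Checking all 90 ordered pairs for relation 'finished-by'; matching pairs in alphabetical order:
(R, N): R finished-by N ✓
Count: 1.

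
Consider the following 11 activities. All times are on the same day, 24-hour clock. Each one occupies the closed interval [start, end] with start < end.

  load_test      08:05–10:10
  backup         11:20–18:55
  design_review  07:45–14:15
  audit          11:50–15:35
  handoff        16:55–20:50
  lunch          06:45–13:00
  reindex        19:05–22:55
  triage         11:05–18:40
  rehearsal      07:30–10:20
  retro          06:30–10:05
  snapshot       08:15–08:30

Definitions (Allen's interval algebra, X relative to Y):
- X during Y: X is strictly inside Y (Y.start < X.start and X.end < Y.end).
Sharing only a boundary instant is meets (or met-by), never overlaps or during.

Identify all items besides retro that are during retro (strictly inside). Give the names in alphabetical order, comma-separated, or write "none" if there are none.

snapshot

Target retro = [06:30, 10:05].
audit [11:50, 15:35] → after → no.
backup [11:20, 18:55] → after → no.
design_review [07:45, 14:15] → overlapped-by → no.
handoff [16:55, 20:50] → after → no.
load_test [08:05, 10:10] → overlapped-by → no.
lunch [06:45, 13:00] → overlapped-by → no.
rehearsal [07:30, 10:20] → overlapped-by → no.
reindex [19:05, 22:55] → after → no.
snapshot [08:15, 08:30] → during → yes.
triage [11:05, 18:40] → after → no.
Result: snapshot.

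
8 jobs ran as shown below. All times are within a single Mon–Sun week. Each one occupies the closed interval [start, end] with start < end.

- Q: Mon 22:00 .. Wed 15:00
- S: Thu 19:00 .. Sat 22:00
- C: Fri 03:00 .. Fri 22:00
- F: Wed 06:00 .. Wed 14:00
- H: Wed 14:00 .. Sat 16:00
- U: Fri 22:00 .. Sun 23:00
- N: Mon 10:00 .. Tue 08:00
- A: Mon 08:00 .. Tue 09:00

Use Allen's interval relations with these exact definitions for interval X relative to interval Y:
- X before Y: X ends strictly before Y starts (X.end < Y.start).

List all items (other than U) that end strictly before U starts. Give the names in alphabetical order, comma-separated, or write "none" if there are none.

Target U = [Fri 22:00, Sun 23:00].
A [Mon 08:00, Tue 09:00] → before → yes.
C [Fri 03:00, Fri 22:00] → meets → no.
F [Wed 06:00, Wed 14:00] → before → yes.
H [Wed 14:00, Sat 16:00] → overlaps → no.
N [Mon 10:00, Tue 08:00] → before → yes.
Q [Mon 22:00, Wed 15:00] → before → yes.
S [Thu 19:00, Sat 22:00] → overlaps → no.
Result: A, F, N, Q.

A, F, N, Q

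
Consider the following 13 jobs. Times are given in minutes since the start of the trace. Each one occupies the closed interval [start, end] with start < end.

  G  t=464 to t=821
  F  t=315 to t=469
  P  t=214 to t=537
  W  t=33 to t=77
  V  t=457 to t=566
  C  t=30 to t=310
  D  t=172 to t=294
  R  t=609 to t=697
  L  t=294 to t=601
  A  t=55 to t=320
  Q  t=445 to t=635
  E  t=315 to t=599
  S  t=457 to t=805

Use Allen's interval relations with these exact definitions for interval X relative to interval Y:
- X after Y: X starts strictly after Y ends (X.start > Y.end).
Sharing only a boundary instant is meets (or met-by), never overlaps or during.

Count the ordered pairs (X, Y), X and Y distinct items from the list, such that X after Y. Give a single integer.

34

Checking all 156 ordered pairs for relation 'after'; matching pairs in alphabetical order:
(D, W): D after W ✓
(E, C): E after C ✓
(E, D): E after D ✓
(E, W): E after W ✓
(F, C): F after C ✓
(F, D): F after D ✓
(F, W): F after W ✓
(G, A): G after A ✓
(G, C): G after C ✓
(G, D): G after D ✓
(G, W): G after W ✓
(L, W): L after W ✓
(P, W): P after W ✓
(Q, A): Q after A ✓
(Q, C): Q after C ✓
(Q, D): Q after D ✓
(Q, W): Q after W ✓
(R, A): R after A ✓
(R, C): R after C ✓
(R, D): R after D ✓
(R, E): R after E ✓
(R, F): R after F ✓
(R, L): R after L ✓
(R, P): R after P ✓
... plus 10 further pairs not listed.
Count: 34.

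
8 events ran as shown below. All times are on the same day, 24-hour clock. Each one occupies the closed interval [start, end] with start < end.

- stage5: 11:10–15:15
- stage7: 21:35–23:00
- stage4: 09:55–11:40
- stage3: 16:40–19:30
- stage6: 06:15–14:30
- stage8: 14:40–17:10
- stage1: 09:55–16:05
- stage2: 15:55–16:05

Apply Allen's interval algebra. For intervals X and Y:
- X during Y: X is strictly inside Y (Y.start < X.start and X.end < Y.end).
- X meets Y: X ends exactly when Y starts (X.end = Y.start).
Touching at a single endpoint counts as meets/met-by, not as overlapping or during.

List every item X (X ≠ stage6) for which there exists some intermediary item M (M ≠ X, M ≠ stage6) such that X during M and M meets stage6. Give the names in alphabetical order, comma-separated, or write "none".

Target stage6 = [06:15, 14:30].
Intermediaries M with M meets stage6: none.
Union: none.

none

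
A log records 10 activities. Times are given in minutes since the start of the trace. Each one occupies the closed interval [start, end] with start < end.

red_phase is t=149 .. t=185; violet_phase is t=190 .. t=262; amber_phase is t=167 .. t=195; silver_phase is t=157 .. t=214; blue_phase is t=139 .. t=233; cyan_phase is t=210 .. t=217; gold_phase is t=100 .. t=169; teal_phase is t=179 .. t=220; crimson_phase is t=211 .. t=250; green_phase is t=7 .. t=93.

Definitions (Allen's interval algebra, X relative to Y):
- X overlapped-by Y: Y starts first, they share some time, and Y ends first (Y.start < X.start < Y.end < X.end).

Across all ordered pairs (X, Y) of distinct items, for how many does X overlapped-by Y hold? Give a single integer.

18

Checking all 90 ordered pairs for relation 'overlapped-by'; matching pairs in alphabetical order:
(amber_phase, gold_phase): amber_phase overlapped-by gold_phase ✓
(amber_phase, red_phase): amber_phase overlapped-by red_phase ✓
(blue_phase, gold_phase): blue_phase overlapped-by gold_phase ✓
(crimson_phase, blue_phase): crimson_phase overlapped-by blue_phase ✓
(crimson_phase, cyan_phase): crimson_phase overlapped-by cyan_phase ✓
(crimson_phase, silver_phase): crimson_phase overlapped-by silver_phase ✓
(crimson_phase, teal_phase): crimson_phase overlapped-by teal_phase ✓
(cyan_phase, silver_phase): cyan_phase overlapped-by silver_phase ✓
(red_phase, gold_phase): red_phase overlapped-by gold_phase ✓
(silver_phase, gold_phase): silver_phase overlapped-by gold_phase ✓
(silver_phase, red_phase): silver_phase overlapped-by red_phase ✓
(teal_phase, amber_phase): teal_phase overlapped-by amber_phase ✓
(teal_phase, red_phase): teal_phase overlapped-by red_phase ✓
(teal_phase, silver_phase): teal_phase overlapped-by silver_phase ✓
(violet_phase, amber_phase): violet_phase overlapped-by amber_phase ✓
(violet_phase, blue_phase): violet_phase overlapped-by blue_phase ✓
(violet_phase, silver_phase): violet_phase overlapped-by silver_phase ✓
(violet_phase, teal_phase): violet_phase overlapped-by teal_phase ✓
Count: 18.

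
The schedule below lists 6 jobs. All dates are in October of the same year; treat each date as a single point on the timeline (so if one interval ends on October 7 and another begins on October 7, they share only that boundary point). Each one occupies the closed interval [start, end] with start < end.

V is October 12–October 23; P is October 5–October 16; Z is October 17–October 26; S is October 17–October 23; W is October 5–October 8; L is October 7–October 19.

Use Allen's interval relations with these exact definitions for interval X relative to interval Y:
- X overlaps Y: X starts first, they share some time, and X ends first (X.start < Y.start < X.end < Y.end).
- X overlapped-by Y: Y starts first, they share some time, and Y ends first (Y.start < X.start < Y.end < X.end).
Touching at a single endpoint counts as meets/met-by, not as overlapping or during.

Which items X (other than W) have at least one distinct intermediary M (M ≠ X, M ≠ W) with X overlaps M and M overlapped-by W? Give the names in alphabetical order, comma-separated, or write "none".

P

Target W = [October 5, October 8].
Intermediaries M with M overlapped-by W: L.
Via L — items with X overlaps L: P.
Union: P.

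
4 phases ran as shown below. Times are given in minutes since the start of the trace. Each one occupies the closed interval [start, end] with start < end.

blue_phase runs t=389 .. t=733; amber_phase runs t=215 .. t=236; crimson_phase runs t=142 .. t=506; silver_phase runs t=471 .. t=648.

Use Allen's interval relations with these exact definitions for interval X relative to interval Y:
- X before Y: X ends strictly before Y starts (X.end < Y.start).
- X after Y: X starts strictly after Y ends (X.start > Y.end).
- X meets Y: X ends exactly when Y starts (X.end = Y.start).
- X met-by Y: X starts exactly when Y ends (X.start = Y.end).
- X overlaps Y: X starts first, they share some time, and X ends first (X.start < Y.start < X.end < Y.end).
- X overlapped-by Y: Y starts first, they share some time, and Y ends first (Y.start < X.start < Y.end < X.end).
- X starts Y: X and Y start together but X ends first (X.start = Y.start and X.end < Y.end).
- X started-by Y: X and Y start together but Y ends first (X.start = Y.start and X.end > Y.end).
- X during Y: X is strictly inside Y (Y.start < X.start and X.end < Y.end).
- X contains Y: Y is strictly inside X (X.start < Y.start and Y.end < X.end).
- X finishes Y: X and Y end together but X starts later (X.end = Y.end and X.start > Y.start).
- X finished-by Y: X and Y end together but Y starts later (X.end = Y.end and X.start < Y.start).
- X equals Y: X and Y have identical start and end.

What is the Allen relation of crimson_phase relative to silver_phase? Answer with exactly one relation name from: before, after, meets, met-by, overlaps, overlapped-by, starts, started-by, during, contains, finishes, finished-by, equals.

overlaps

crimson_phase = [t=142, t=506]; silver_phase = [t=471, t=648].
Compare endpoints: crimson_phase.start < silver_phase.start, crimson_phase.start < silver_phase.end, crimson_phase.end > silver_phase.start, crimson_phase.end < silver_phase.end.
That pattern is 'overlaps'.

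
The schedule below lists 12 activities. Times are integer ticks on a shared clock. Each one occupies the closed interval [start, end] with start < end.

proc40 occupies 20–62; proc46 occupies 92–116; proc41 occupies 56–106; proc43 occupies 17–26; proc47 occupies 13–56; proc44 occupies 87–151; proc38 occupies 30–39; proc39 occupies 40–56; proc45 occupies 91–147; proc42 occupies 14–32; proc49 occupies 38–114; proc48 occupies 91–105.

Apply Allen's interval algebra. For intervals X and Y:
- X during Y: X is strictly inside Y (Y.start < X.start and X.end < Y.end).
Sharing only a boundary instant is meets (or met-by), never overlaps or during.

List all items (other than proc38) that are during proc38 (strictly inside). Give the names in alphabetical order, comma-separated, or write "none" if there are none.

Target proc38 = [30, 39].
proc39 [40, 56] → after → no.
proc40 [20, 62] → contains → no.
proc41 [56, 106] → after → no.
proc42 [14, 32] → overlaps → no.
proc43 [17, 26] → before → no.
proc44 [87, 151] → after → no.
proc45 [91, 147] → after → no.
proc46 [92, 116] → after → no.
proc47 [13, 56] → contains → no.
proc48 [91, 105] → after → no.
proc49 [38, 114] → overlapped-by → no.
Result: none.

none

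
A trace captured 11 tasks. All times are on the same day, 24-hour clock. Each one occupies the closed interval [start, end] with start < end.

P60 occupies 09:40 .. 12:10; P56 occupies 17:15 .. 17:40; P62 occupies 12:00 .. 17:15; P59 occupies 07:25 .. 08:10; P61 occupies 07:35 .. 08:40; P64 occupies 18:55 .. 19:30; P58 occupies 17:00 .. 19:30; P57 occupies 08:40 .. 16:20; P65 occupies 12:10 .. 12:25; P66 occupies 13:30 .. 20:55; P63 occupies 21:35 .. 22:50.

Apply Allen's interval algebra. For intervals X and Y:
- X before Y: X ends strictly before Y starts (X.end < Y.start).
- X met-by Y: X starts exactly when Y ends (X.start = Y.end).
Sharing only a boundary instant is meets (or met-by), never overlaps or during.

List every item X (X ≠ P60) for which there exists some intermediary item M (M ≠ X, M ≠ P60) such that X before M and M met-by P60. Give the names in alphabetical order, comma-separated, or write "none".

P59, P61

Target P60 = [09:40, 12:10].
Intermediaries M with M met-by P60: P65.
Via P65 — items with X before P65: P59, P61.
Union: P59, P61.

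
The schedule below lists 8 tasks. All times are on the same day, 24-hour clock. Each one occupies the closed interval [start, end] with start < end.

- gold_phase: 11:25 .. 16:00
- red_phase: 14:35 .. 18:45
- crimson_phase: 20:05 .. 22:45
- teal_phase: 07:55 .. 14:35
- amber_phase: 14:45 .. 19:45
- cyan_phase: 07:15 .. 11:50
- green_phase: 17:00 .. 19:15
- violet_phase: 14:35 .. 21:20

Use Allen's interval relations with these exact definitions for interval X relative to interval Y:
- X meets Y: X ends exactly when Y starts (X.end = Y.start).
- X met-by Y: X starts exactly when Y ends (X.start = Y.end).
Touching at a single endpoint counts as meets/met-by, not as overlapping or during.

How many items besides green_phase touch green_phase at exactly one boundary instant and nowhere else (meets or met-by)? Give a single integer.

Target green_phase = [17:00, 19:15].
amber_phase [14:45, 19:45] → contains → no.
crimson_phase [20:05, 22:45] → after → no.
cyan_phase [07:15, 11:50] → before → no.
gold_phase [11:25, 16:00] → before → no.
red_phase [14:35, 18:45] → overlaps → no.
teal_phase [07:55, 14:35] → before → no.
violet_phase [14:35, 21:20] → contains → no.
Total: 0.

0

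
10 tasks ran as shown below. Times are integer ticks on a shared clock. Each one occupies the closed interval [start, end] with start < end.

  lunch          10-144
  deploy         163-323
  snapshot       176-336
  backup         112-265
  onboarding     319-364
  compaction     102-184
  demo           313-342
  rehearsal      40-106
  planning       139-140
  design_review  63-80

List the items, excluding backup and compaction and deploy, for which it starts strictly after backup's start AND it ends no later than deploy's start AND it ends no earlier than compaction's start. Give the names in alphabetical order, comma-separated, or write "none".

planning

Conditions: its start is strictly after backup's start (X.start > 112) AND its end is no later than deploy's start (X.end <= 163) AND its end is no earlier than compaction's start (X.end >= 102).
demo: start 313 > 112? ✓; end 342 <= 163? ✗; end 342 >= 102? ✓ → no.
design_review: start 63 > 112? ✗; end 80 <= 163? ✓; end 80 >= 102? ✗ → no.
lunch: start 10 > 112? ✗; end 144 <= 163? ✓; end 144 >= 102? ✓ → no.
onboarding: start 319 > 112? ✓; end 364 <= 163? ✗; end 364 >= 102? ✓ → no.
planning: start 139 > 112? ✓; end 140 <= 163? ✓; end 140 >= 102? ✓ → yes.
rehearsal: start 40 > 112? ✗; end 106 <= 163? ✓; end 106 >= 102? ✓ → no.
snapshot: start 176 > 112? ✓; end 336 <= 163? ✗; end 336 >= 102? ✓ → no.
Result: planning.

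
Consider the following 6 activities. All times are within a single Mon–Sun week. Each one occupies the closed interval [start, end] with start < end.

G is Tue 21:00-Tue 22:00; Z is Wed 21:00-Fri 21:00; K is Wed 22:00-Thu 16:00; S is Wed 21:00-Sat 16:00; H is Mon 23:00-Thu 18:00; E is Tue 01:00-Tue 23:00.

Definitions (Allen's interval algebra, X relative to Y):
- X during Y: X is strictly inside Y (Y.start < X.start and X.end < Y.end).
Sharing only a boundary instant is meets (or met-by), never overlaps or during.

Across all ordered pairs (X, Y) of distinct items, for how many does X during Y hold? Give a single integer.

Checking all 30 ordered pairs for relation 'during'; matching pairs in alphabetical order:
(E, H): E during H ✓
(G, E): G during E ✓
(G, H): G during H ✓
(K, H): K during H ✓
(K, S): K during S ✓
(K, Z): K during Z ✓
Count: 6.

6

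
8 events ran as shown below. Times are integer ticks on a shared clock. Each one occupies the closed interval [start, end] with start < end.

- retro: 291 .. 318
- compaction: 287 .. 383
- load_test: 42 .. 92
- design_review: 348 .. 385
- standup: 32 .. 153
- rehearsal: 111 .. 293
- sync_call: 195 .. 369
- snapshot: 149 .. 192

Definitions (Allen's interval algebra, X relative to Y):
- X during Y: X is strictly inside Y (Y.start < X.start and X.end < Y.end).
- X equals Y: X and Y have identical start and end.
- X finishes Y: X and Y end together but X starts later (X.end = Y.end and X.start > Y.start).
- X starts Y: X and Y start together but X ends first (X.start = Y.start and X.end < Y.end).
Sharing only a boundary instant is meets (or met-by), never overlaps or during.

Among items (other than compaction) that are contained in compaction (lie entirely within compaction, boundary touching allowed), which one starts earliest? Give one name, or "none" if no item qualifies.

retro

Target compaction = [287, 383].
design_review [348, 385] → overlapped-by → excluded.
load_test [42, 92] → before → excluded.
rehearsal [111, 293] → overlaps → excluded.
retro [291, 318] → during → candidate.
snapshot [149, 192] → before → excluded.
standup [32, 153] → before → excluded.
sync_call [195, 369] → overlaps → excluded.
Among candidates, earliest start is 291 → retro.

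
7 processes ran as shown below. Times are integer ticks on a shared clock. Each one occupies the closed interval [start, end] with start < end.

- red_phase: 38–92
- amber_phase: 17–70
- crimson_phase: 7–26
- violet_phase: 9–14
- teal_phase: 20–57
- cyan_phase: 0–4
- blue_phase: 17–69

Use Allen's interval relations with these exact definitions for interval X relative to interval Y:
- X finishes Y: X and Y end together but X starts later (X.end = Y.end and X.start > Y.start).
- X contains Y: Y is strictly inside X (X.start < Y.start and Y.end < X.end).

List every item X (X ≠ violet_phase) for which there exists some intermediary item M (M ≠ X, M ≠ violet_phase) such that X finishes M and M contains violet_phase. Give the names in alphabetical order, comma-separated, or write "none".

Target violet_phase = [9, 14].
Intermediaries M with M contains violet_phase: crimson_phase.
Via crimson_phase — items with X finishes crimson_phase: none.
Union: none.

none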